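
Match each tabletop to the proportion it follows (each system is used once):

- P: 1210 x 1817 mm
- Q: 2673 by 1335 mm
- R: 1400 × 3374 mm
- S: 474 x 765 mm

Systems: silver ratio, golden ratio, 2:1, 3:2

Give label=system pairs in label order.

P=3:2, Q=2:1, R=silver ratio, S=golden ratio

Ratios: P ≈ 1.502; Q ≈ 2.002; R ≈ 2.410; S ≈ 1.614.
Targets: silver ratio ≈ 2.414; golden ratio ≈ 1.618; 2:1 ≈ 2.000; 3:2 ≈ 1.500.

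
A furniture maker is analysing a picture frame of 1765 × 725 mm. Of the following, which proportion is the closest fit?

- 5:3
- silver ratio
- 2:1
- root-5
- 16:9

Ratio = 1765 / 725 ≈ 2.434.
Distances: 5:3 1.667 (Δ 0.767); silver ratio 2.414 (Δ 0.020); 2:1 2.000 (Δ 0.434); root-5 2.236 (Δ 0.198); 16:9 1.778 (Δ 0.656).

silver ratio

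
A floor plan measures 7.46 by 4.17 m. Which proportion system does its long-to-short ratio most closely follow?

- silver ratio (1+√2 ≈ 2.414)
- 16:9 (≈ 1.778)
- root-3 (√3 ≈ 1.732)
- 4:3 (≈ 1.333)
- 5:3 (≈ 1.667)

16:9

Ratio = 7.46 / 4.17 ≈ 1.789.
Distances: silver ratio 2.414 (Δ 0.625); 16:9 1.778 (Δ 0.011); root-3 1.732 (Δ 0.057); 4:3 1.333 (Δ 0.456); 5:3 1.667 (Δ 0.122).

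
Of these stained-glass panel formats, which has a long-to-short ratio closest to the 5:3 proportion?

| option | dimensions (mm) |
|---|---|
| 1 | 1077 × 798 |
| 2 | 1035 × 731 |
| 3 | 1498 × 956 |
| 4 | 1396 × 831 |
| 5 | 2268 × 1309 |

Target 5:3 ≈ 1.667.
1: 1.350 (Δ0.317)  2: 1.416 (Δ0.251)  3: 1.567 (Δ0.100)  4: 1.680 (Δ0.013)  5: 1.733 (Δ0.066)

4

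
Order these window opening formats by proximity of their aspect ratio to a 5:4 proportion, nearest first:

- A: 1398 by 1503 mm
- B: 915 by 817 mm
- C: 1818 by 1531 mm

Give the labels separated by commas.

A: 1503/1398 ≈ 1.075 → |1.075 − 1.250| = 0.175
B: 915/817 ≈ 1.120 → |1.120 − 1.250| = 0.130
C: 1818/1531 ≈ 1.187 → |1.187 − 1.250| = 0.063

C, B, A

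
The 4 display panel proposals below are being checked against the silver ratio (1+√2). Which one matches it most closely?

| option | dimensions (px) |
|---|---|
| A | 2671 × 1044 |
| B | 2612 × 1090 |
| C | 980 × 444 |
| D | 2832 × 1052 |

B

Target silver ratio ≈ 2.414.
A: 2.558 (Δ0.144)  B: 2.396 (Δ0.018)  C: 2.207 (Δ0.207)  D: 2.692 (Δ0.278)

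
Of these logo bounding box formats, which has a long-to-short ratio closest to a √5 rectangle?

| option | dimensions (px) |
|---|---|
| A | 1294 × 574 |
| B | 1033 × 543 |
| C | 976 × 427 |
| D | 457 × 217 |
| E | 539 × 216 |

A

Ratios (long/short): A ≈ 2.254; B ≈ 1.902; C ≈ 2.286; D ≈ 2.106; E ≈ 2.495.
root-5 ≈ 2.236; option A is nearest (Δ 0.018).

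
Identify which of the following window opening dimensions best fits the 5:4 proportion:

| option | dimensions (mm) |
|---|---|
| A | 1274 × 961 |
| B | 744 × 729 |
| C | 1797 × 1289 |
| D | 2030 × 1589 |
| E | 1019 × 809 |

Ratios (long/short): A ≈ 1.326; B ≈ 1.021; C ≈ 1.394; D ≈ 1.278; E ≈ 1.260.
5:4 ≈ 1.250; option E is nearest (Δ 0.010).

E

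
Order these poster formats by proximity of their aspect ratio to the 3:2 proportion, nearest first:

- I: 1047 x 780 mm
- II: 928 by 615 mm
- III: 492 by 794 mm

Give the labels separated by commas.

I: 1047/780 ≈ 1.342 → |1.342 − 1.500| = 0.158
II: 928/615 ≈ 1.509 → |1.509 − 1.500| = 0.009
III: 794/492 ≈ 1.614 → |1.614 − 1.500| = 0.114

II, III, I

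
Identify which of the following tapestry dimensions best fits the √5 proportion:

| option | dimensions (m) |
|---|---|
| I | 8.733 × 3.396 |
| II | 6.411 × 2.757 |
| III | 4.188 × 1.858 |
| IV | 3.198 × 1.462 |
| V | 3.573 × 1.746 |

III

Ratios (long/short): I ≈ 2.572; II ≈ 2.325; III ≈ 2.254; IV ≈ 2.187; V ≈ 2.046.
root-5 ≈ 2.236; option III is nearest (Δ 0.018).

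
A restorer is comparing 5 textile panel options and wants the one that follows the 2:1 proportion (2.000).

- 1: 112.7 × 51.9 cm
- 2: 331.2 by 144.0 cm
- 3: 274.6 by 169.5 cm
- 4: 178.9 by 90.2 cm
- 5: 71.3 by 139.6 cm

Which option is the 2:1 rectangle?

Ratios (long/short): 1 ≈ 2.171; 2 ≈ 2.300; 3 ≈ 1.620; 4 ≈ 1.983; 5 ≈ 1.958.
2:1 ≈ 2.000; option 4 is nearest (Δ 0.017).

4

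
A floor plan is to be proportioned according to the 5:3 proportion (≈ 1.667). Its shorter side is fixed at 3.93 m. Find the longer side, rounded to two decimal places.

6.55 m

5:3 ≈ 1.66667.
Longer side = 3.93 × 1.66667 ≈ 6.5500 → 6.55 m.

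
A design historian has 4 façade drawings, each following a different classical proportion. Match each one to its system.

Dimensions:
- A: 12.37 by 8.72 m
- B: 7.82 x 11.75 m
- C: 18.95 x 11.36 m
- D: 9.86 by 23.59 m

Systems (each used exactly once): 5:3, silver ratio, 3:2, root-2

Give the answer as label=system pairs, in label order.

Ratios: A ≈ 1.419; B ≈ 1.503; C ≈ 1.668; D ≈ 2.392.
Targets: 5:3 ≈ 1.667; silver ratio ≈ 2.414; 3:2 ≈ 1.500; root-2 ≈ 1.414.

A=root-2, B=3:2, C=5:3, D=silver ratio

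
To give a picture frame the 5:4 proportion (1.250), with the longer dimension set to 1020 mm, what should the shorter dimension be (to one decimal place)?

5:4 = 1.25000.
Shorter side = 1020 ÷ 1.25000 ≈ 816.000 → 816.0 mm.

816.0 mm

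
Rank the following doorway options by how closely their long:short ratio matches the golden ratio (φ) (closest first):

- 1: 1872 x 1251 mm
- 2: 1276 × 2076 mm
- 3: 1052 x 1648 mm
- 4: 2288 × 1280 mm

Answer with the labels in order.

1: 1872/1251 ≈ 1.496 → |1.496 − 1.618| = 0.122
2: 2076/1276 ≈ 1.627 → |1.627 − 1.618| = 0.009
3: 1648/1052 ≈ 1.567 → |1.567 − 1.618| = 0.051
4: 2288/1280 ≈ 1.788 → |1.788 − 1.618| = 0.170

2, 3, 1, 4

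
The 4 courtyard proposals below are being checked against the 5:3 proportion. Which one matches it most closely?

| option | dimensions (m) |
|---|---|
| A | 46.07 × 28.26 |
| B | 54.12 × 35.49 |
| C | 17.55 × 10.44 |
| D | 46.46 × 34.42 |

Target 5:3 ≈ 1.667.
A: 1.630 (Δ0.037)  B: 1.525 (Δ0.142)  C: 1.681 (Δ0.014)  D: 1.350 (Δ0.317)

C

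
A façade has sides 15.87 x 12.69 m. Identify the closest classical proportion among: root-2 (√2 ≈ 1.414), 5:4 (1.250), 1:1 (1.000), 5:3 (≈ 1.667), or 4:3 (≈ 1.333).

15.87/12.69 ≈ 1.251. Nearest candidates are 5:4 (1.250, off by 0.001) and 4:3 (1.333, off by 0.082).

5:4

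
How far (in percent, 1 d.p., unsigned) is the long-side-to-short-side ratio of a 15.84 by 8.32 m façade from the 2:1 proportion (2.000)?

4.8%

Ratio = 15.84 / 8.32 ≈ 1.9038.
Ideal 2:1 = 2.0000. |1.9038 − 2.0000| / 2.0000 ≈ 4.81% → 4.8%.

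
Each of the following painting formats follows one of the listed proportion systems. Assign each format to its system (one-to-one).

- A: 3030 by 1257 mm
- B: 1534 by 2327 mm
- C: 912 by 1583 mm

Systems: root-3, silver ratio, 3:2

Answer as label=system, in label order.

A = 3030/1257 ≈ 2.411 → silver ratio (2.414)
B = 2327/1534 ≈ 1.517 → 3:2 (1.500)
C = 1583/912 ≈ 1.736 → root-3 (1.732)

A=silver ratio, B=3:2, C=root-3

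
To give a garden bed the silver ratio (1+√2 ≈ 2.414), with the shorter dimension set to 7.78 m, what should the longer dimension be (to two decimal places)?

18.78 m

silver ratio ≈ 2.41421.
Longer side = 7.78 × 2.41421 ≈ 18.7826 → 18.78 m.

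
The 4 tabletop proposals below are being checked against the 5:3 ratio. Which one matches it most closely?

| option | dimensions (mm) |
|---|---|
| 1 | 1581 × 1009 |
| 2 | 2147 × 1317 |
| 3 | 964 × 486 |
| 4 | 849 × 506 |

4

Ratios (long/short): 1 ≈ 1.567; 2 ≈ 1.630; 3 ≈ 1.984; 4 ≈ 1.678.
5:3 ≈ 1.667; option 4 is nearest (Δ 0.011).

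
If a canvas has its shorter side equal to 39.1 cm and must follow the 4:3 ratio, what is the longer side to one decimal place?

52.1 cm

4:3 ≈ 1.33333.
Longer side = 39.1 × 1.33333 ≈ 52.133 → 52.1 cm.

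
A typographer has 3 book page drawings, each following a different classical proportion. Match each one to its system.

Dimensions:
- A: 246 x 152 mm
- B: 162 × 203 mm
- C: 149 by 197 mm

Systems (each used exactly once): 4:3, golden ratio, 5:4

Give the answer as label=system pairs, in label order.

A=golden ratio, B=5:4, C=4:3

Ratios: A ≈ 1.618; B ≈ 1.253; C ≈ 1.322.
Targets: 4:3 ≈ 1.333; golden ratio ≈ 1.618; 5:4 ≈ 1.250.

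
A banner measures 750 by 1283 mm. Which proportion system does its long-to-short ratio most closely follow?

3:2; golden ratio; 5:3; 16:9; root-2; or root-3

root-3

Ratio = 1283 / 750 ≈ 1.711.
Distances: 3:2 1.500 (Δ 0.211); golden ratio 1.618 (Δ 0.093); 5:3 1.667 (Δ 0.044); 16:9 1.778 (Δ 0.067); root-2 1.414 (Δ 0.297); root-3 1.732 (Δ 0.021).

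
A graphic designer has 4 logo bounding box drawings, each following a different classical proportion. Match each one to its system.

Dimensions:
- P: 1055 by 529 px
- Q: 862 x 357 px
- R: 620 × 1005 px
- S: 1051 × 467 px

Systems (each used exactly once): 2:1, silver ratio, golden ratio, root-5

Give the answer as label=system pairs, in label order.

P=2:1, Q=silver ratio, R=golden ratio, S=root-5

P = 1055/529 ≈ 1.994 → 2:1 (2.000)
Q = 862/357 ≈ 2.415 → silver ratio (2.414)
R = 1005/620 ≈ 1.621 → golden ratio (1.618)
S = 1051/467 ≈ 2.251 → root-5 (2.236)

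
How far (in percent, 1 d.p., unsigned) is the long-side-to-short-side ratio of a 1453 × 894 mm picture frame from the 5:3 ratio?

2.5%

Ratio = 1453 / 894 ≈ 1.6253.
Ideal 5:3 ≈ 1.6667. |1.6253 − 1.6667| / 1.6667 ≈ 2.48% → 2.5%.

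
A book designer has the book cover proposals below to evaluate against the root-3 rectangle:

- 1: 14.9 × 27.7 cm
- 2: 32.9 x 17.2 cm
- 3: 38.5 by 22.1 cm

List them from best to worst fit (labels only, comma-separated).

1: 27.7/14.9 ≈ 1.859 → |1.859 − 1.732| = 0.127
2: 32.9/17.2 ≈ 1.913 → |1.913 − 1.732| = 0.181
3: 38.5/22.1 ≈ 1.742 → |1.742 − 1.732| = 0.010

3, 1, 2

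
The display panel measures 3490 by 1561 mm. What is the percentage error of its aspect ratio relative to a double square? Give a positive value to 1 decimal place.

11.8%

Ratio = 3490 / 1561 ≈ 2.2357.
Ideal 2:1 = 2.0000. |2.2357 − 2.0000| / 2.0000 ≈ 11.79% → 11.8%.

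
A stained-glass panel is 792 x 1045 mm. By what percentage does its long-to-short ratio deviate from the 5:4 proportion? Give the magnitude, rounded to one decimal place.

Ratio = 1045 / 792 ≈ 1.3194.
Ideal 5:4 = 1.2500. |1.3194 − 1.2500| / 1.2500 ≈ 5.55% → 5.6%.

5.6%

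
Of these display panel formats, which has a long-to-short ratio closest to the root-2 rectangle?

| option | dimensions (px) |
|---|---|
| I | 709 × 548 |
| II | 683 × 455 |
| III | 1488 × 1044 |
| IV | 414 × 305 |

Ratios (long/short): I ≈ 1.294; II ≈ 1.501; III ≈ 1.425; IV ≈ 1.357.
root-2 ≈ 1.414; option III is nearest (Δ 0.011).

III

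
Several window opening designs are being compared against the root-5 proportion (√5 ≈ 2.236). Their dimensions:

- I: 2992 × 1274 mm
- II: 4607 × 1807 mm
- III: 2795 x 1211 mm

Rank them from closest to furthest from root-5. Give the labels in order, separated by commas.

Ratios: I = 2992 / 1274 ≈ 2.349; II = 4607 / 1807 ≈ 2.550; III = 2795 / 1211 ≈ 2.308.
|Δ from 2.236|: I 0.113; II 0.314; III 0.072.

III, I, II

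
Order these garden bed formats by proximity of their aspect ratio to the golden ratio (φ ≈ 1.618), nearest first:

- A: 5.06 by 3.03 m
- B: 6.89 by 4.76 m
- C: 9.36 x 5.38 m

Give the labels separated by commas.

A, C, B

A: 5.06/3.03 ≈ 1.670 → |1.670 − 1.618| = 0.052
B: 6.89/4.76 ≈ 1.447 → |1.447 − 1.618| = 0.171
C: 9.36/5.38 ≈ 1.740 → |1.740 − 1.618| = 0.122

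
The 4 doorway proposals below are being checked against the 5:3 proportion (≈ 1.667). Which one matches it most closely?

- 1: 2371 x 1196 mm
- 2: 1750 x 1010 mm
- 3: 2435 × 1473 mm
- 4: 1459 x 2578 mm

Target 5:3 ≈ 1.667.
1: 1.982 (Δ0.315)  2: 1.733 (Δ0.066)  3: 1.653 (Δ0.014)  4: 1.767 (Δ0.100)

3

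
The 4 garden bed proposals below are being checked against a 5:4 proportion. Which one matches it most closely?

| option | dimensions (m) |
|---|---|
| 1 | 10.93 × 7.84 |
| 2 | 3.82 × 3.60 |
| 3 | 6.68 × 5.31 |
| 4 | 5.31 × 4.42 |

3

Ratios (long/short): 1 ≈ 1.394; 2 ≈ 1.061; 3 ≈ 1.258; 4 ≈ 1.201.
5:4 ≈ 1.250; option 3 is nearest (Δ 0.008).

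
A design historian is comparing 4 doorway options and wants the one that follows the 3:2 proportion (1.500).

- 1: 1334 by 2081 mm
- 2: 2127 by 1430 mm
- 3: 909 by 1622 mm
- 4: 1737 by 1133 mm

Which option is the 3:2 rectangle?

2

Target 3:2 ≈ 1.500.
1: 1.560 (Δ0.060)  2: 1.487 (Δ0.013)  3: 1.784 (Δ0.284)  4: 1.533 (Δ0.033)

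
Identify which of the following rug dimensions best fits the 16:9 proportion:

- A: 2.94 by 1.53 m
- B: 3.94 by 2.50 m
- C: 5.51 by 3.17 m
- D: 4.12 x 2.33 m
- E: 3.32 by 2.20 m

D

Target 16:9 ≈ 1.778.
A: 1.922 (Δ0.144)  B: 1.576 (Δ0.202)  C: 1.738 (Δ0.040)  D: 1.768 (Δ0.010)  E: 1.509 (Δ0.269)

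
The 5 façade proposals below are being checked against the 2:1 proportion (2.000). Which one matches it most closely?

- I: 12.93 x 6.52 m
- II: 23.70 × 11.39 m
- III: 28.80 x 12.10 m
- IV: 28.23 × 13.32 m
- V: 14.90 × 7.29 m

Ratios (long/short): I ≈ 1.983; II ≈ 2.081; III ≈ 2.380; IV ≈ 2.119; V ≈ 2.044.
2:1 ≈ 2.000; option I is nearest (Δ 0.017).

I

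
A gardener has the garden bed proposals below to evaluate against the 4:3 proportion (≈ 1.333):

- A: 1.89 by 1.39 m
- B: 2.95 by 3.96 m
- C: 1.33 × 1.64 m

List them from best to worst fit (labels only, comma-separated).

B, A, C

Ratios: A = 1.89 / 1.39 ≈ 1.360; B = 3.96 / 2.95 ≈ 1.342; C = 1.64 / 1.33 ≈ 1.233.
|Δ from 1.333|: A 0.027; B 0.009; C 0.100.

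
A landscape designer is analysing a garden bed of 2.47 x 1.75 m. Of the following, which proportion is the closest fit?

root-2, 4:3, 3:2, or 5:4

root-2

Ratio = 2.47 / 1.75 ≈ 1.411.
Distances: root-2 1.414 (Δ 0.003); 4:3 1.333 (Δ 0.078); 3:2 1.500 (Δ 0.089); 5:4 1.250 (Δ 0.161).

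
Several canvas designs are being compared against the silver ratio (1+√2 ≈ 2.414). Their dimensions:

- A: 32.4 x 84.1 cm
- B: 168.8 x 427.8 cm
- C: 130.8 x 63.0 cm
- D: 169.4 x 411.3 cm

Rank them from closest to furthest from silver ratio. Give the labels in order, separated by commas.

A: 84.1/32.4 ≈ 2.596 → |2.596 − 2.414| = 0.182
B: 427.8/168.8 ≈ 2.534 → |2.534 − 2.414| = 0.120
C: 130.8/63.0 ≈ 2.076 → |2.076 − 2.414| = 0.338
D: 411.3/169.4 ≈ 2.428 → |2.428 − 2.414| = 0.014

D, B, A, C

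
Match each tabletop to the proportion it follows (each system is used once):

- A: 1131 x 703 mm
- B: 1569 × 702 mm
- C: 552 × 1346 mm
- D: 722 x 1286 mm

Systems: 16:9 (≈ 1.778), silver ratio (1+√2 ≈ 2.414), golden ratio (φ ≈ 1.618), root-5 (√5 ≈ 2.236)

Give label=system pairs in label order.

A=golden ratio, B=root-5, C=silver ratio, D=16:9

Ratios: A ≈ 1.609; B ≈ 2.235; C ≈ 2.438; D ≈ 1.781.
Targets: 16:9 ≈ 1.778; silver ratio ≈ 2.414; golden ratio ≈ 1.618; root-5 ≈ 2.236.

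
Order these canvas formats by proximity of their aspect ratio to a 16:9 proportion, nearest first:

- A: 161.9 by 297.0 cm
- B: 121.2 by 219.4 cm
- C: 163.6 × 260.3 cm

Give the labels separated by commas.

B, A, C

Ratios: A = 297.0 / 161.9 ≈ 1.834; B = 219.4 / 121.2 ≈ 1.810; C = 260.3 / 163.6 ≈ 1.591.
|Δ from 1.778|: A 0.056; B 0.032; C 0.187.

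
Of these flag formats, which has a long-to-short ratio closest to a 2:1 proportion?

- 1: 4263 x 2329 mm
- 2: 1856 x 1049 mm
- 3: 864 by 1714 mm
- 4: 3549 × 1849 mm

Ratios (long/short): 1 ≈ 1.830; 2 ≈ 1.769; 3 ≈ 1.984; 4 ≈ 1.919.
2:1 ≈ 2.000; option 3 is nearest (Δ 0.016).

3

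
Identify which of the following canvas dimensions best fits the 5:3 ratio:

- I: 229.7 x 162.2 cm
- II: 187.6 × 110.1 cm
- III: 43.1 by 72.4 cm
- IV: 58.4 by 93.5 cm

Target 5:3 ≈ 1.667.
I: 1.416 (Δ0.251)  II: 1.704 (Δ0.037)  III: 1.680 (Δ0.013)  IV: 1.601 (Δ0.066)

III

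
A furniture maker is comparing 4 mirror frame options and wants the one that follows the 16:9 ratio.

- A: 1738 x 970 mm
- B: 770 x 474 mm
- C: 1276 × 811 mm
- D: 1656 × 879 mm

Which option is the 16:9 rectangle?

A

Target 16:9 ≈ 1.778.
A: 1.792 (Δ0.014)  B: 1.624 (Δ0.154)  C: 1.573 (Δ0.205)  D: 1.884 (Δ0.106)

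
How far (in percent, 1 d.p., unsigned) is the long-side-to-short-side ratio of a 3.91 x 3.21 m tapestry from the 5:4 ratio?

Ratio = 3.91 / 3.21 ≈ 1.2181.
Ideal 5:4 = 1.2500. |1.2181 − 1.2500| / 1.2500 ≈ 2.55% → 2.6%.

2.6%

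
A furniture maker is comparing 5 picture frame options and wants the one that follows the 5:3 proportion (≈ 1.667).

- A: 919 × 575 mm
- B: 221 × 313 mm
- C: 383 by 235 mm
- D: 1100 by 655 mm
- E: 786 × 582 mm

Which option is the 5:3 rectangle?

D

Target 5:3 ≈ 1.667.
A: 1.598 (Δ0.069)  B: 1.416 (Δ0.251)  C: 1.630 (Δ0.037)  D: 1.679 (Δ0.012)  E: 1.351 (Δ0.316)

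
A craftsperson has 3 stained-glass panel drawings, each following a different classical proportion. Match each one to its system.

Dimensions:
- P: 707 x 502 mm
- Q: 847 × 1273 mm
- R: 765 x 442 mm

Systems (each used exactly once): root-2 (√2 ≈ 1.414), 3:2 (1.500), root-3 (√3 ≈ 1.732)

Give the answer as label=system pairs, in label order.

P = 707/502 ≈ 1.408 → root-2 (1.414)
Q = 1273/847 ≈ 1.503 → 3:2 (1.500)
R = 765/442 ≈ 1.731 → root-3 (1.732)

P=root-2, Q=3:2, R=root-3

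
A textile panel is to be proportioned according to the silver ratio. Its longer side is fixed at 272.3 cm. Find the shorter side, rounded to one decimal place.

112.8 cm

silver ratio ≈ 2.41421.
Shorter side = 272.3 ÷ 2.41421 ≈ 112.791 → 112.8 cm.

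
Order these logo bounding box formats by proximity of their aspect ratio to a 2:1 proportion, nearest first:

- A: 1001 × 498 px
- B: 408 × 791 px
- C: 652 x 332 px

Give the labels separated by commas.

A: 1001/498 ≈ 2.010 → |2.010 − 2.000| = 0.010
B: 791/408 ≈ 1.939 → |1.939 − 2.000| = 0.061
C: 652/332 ≈ 1.964 → |1.964 − 2.000| = 0.036

A, C, B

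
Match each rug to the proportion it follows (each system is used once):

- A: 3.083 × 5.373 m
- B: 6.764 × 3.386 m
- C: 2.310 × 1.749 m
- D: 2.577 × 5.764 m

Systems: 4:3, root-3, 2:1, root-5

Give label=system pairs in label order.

Ratios: A ≈ 1.743; B ≈ 1.998; C ≈ 1.321; D ≈ 2.237.
Targets: 4:3 ≈ 1.333; root-3 ≈ 1.732; 2:1 ≈ 2.000; root-5 ≈ 2.236.

A=root-3, B=2:1, C=4:3, D=root-5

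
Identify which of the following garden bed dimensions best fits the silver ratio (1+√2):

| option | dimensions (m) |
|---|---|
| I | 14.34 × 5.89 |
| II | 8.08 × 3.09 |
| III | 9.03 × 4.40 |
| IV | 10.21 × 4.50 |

Ratios (long/short): I ≈ 2.435; II ≈ 2.615; III ≈ 2.052; IV ≈ 2.269.
silver ratio ≈ 2.414; option I is nearest (Δ 0.021).

I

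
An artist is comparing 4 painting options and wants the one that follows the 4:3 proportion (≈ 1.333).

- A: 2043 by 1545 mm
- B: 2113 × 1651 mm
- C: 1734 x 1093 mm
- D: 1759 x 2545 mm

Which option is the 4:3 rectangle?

Target 4:3 ≈ 1.333.
A: 1.322 (Δ0.011)  B: 1.280 (Δ0.053)  C: 1.586 (Δ0.253)  D: 1.447 (Δ0.114)

A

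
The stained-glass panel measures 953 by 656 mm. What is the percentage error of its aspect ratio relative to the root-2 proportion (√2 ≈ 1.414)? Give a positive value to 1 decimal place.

2.7%

Ratio = 953 / 656 ≈ 1.4527.
Ideal root-2 ≈ 1.4142. |1.4527 − 1.4142| / 1.4142 ≈ 2.72% → 2.7%.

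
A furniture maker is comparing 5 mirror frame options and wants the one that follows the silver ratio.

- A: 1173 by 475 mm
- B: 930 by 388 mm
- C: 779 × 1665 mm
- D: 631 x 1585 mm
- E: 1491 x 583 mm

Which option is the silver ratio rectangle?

Target silver ratio ≈ 2.414.
A: 2.469 (Δ0.055)  B: 2.397 (Δ0.017)  C: 2.137 (Δ0.277)  D: 2.512 (Δ0.098)  E: 2.557 (Δ0.143)

B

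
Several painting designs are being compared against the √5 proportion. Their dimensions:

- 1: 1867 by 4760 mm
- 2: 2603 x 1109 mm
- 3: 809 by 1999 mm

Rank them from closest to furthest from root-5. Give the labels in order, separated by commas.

1: 4760/1867 ≈ 2.550 → |2.550 − 2.236| = 0.314
2: 2603/1109 ≈ 2.347 → |2.347 − 2.236| = 0.111
3: 1999/809 ≈ 2.471 → |2.471 − 2.236| = 0.235

2, 3, 1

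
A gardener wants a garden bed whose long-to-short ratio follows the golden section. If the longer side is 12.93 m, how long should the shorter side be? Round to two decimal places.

golden ratio ≈ 1.61803.
Shorter side = 12.93 ÷ 1.61803 ≈ 7.9912 → 7.99 m.

7.99 m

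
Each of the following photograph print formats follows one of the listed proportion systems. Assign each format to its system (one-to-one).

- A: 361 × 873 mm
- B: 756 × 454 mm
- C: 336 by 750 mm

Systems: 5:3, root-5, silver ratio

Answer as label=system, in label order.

A=silver ratio, B=5:3, C=root-5

Ratios: A ≈ 2.418; B ≈ 1.665; C ≈ 2.232.
Targets: 5:3 ≈ 1.667; root-5 ≈ 2.236; silver ratio ≈ 2.414.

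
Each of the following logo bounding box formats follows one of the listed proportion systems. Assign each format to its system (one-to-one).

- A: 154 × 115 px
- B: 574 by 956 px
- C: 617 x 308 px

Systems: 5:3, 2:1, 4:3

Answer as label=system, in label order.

Ratios: A ≈ 1.339; B ≈ 1.666; C ≈ 2.003.
Targets: 5:3 ≈ 1.667; 2:1 ≈ 2.000; 4:3 ≈ 1.333.

A=4:3, B=5:3, C=2:1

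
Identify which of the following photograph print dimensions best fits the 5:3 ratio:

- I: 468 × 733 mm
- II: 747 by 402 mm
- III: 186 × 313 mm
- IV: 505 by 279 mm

Ratios (long/short): I ≈ 1.566; II ≈ 1.858; III ≈ 1.683; IV ≈ 1.810.
5:3 ≈ 1.667; option III is nearest (Δ 0.016).

III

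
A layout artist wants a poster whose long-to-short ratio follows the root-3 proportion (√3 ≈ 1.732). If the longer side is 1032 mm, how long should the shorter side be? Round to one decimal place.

595.8 mm

root-3 ≈ 1.73205.
Shorter side = 1032 ÷ 1.73205 ≈ 595.826 → 595.8 mm.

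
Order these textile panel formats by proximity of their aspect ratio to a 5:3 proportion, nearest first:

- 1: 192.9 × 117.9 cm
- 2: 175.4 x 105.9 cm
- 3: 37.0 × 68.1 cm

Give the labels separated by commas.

2, 1, 3

1: 192.9/117.9 ≈ 1.636 → |1.636 − 1.667| = 0.031
2: 175.4/105.9 ≈ 1.656 → |1.656 − 1.667| = 0.011
3: 68.1/37.0 ≈ 1.841 → |1.841 − 1.667| = 0.174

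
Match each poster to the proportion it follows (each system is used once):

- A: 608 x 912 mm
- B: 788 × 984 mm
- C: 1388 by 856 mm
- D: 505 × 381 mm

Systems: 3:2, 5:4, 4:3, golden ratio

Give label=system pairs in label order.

A = 912/608 ≈ 1.500 → 3:2 (1.500)
B = 984/788 ≈ 1.249 → 5:4 (1.250)
C = 1388/856 ≈ 1.621 → golden ratio (1.618)
D = 505/381 ≈ 1.325 → 4:3 (1.333)

A=3:2, B=5:4, C=golden ratio, D=4:3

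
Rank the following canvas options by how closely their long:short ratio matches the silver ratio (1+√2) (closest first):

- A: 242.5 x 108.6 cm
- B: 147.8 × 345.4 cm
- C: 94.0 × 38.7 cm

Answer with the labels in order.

C, B, A

Ratios: A = 242.5 / 108.6 ≈ 2.233; B = 345.4 / 147.8 ≈ 2.337; C = 94.0 / 38.7 ≈ 2.429.
|Δ from 2.414|: A 0.181; B 0.077; C 0.015.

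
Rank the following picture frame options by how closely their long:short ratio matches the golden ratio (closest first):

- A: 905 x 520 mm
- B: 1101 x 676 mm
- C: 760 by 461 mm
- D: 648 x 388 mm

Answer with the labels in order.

Ratios: A = 905 / 520 ≈ 1.740; B = 1101 / 676 ≈ 1.629; C = 760 / 461 ≈ 1.649; D = 648 / 388 ≈ 1.670.
|Δ from 1.618|: A 0.122; B 0.011; C 0.031; D 0.052.

B, C, D, A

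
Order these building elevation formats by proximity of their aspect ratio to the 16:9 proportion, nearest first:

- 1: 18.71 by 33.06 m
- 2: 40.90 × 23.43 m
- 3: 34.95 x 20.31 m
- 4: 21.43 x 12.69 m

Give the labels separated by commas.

1, 2, 3, 4

1: 33.06/18.71 ≈ 1.767 → |1.767 − 1.778| = 0.011
2: 40.90/23.43 ≈ 1.746 → |1.746 − 1.778| = 0.032
3: 34.95/20.31 ≈ 1.721 → |1.721 − 1.778| = 0.057
4: 21.43/12.69 ≈ 1.689 → |1.689 − 1.778| = 0.089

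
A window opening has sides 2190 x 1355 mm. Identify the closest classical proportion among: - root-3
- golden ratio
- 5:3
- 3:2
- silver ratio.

golden ratio

Ratio = 2190 / 1355 ≈ 1.616.
Distances: root-3 1.732 (Δ 0.116); golden ratio 1.618 (Δ 0.002); 5:3 1.667 (Δ 0.051); 3:2 1.500 (Δ 0.116); silver ratio 2.414 (Δ 0.798).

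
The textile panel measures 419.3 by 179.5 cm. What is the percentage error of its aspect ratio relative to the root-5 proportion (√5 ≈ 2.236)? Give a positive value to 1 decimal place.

4.5%

Ratio = 419.3 / 179.5 ≈ 2.3359.
Ideal root-5 ≈ 2.2361. |2.3359 − 2.2361| / 2.2361 ≈ 4.46% → 4.5%.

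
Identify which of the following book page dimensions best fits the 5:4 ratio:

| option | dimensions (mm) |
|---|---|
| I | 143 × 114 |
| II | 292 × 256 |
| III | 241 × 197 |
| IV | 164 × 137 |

Target 5:4 ≈ 1.250.
I: 1.254 (Δ0.004)  II: 1.141 (Δ0.109)  III: 1.223 (Δ0.027)  IV: 1.197 (Δ0.053)

I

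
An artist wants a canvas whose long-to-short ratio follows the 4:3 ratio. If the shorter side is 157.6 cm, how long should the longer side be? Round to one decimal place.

4:3 ≈ 1.33333.
Longer side = 157.6 × 1.33333 ≈ 210.133 → 210.1 cm.

210.1 cm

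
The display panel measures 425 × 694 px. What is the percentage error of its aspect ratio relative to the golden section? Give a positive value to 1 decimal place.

Ratio = 694 / 425 ≈ 1.6329.
Ideal golden ratio ≈ 1.6180. |1.6329 − 1.6180| / 1.6180 ≈ 0.92% → 0.9%.

0.9%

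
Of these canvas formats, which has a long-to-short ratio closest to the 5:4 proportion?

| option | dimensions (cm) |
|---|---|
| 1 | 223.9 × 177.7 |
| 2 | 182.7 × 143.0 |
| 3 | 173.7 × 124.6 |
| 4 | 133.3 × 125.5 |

Target 5:4 ≈ 1.250.
1: 1.260 (Δ0.010)  2: 1.278 (Δ0.028)  3: 1.394 (Δ0.144)  4: 1.062 (Δ0.188)

1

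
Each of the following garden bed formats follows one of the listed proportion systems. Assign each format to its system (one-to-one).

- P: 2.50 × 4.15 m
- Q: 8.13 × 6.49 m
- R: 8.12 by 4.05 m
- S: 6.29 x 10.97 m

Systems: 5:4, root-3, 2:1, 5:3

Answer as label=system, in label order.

Ratios: P ≈ 1.660; Q ≈ 1.253; R ≈ 2.005; S ≈ 1.744.
Targets: 5:4 ≈ 1.250; root-3 ≈ 1.732; 2:1 ≈ 2.000; 5:3 ≈ 1.667.

P=5:3, Q=5:4, R=2:1, S=root-3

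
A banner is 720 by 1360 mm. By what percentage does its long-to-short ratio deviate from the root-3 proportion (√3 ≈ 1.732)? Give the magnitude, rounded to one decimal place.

Ratio = 1360 / 720 ≈ 1.8889.
Ideal root-3 ≈ 1.7321. |1.8889 − 1.7321| / 1.7321 ≈ 9.05% → 9.1%.

9.1%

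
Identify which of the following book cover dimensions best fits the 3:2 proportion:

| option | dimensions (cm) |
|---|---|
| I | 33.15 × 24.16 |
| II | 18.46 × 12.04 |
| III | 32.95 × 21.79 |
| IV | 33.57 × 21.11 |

III

Ratios (long/short): I ≈ 1.372; II ≈ 1.533; III ≈ 1.512; IV ≈ 1.590.
3:2 ≈ 1.500; option III is nearest (Δ 0.012).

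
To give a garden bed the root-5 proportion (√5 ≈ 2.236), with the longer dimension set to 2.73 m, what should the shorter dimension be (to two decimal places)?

1.22 m

root-5 ≈ 2.23607.
Shorter side = 2.73 ÷ 2.23607 ≈ 1.2209 → 1.22 m.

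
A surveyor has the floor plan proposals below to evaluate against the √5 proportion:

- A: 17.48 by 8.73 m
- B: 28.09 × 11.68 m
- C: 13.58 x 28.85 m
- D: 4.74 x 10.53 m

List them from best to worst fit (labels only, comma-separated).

A: 17.48/8.73 ≈ 2.002 → |2.002 − 2.236| = 0.234
B: 28.09/11.68 ≈ 2.405 → |2.405 − 2.236| = 0.169
C: 28.85/13.58 ≈ 2.124 → |2.124 − 2.236| = 0.112
D: 10.53/4.74 ≈ 2.222 → |2.222 − 2.236| = 0.014

D, C, B, A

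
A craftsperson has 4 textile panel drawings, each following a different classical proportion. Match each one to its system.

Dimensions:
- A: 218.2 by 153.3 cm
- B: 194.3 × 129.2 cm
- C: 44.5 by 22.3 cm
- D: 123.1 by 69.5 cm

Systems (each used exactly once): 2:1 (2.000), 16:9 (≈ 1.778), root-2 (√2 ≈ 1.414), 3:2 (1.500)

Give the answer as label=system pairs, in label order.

Ratios: A ≈ 1.423; B ≈ 1.504; C ≈ 1.996; D ≈ 1.771.
Targets: 2:1 ≈ 2.000; 16:9 ≈ 1.778; root-2 ≈ 1.414; 3:2 ≈ 1.500.

A=root-2, B=3:2, C=2:1, D=16:9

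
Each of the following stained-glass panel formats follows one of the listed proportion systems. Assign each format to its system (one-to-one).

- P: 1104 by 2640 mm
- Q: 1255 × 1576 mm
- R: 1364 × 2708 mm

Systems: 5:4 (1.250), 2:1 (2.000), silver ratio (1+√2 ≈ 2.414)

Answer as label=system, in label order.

P=silver ratio, Q=5:4, R=2:1

P = 2640/1104 ≈ 2.391 → silver ratio (2.414)
Q = 1576/1255 ≈ 1.256 → 5:4 (1.250)
R = 2708/1364 ≈ 1.985 → 2:1 (2.000)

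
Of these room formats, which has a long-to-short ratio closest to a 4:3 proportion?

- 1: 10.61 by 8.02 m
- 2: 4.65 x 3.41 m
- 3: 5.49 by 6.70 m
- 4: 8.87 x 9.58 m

1

Target 4:3 ≈ 1.333.
1: 1.323 (Δ0.010)  2: 1.364 (Δ0.031)  3: 1.220 (Δ0.113)  4: 1.080 (Δ0.253)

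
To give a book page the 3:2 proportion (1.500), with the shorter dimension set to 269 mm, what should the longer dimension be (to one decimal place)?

403.5 mm

3:2 = 1.50000.
Longer side = 269 × 1.50000 ≈ 403.500 → 403.5 mm.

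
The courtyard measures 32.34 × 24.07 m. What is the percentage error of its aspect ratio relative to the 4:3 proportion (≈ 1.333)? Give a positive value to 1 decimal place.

Ratio = 32.34 / 24.07 ≈ 1.3436.
Ideal 4:3 ≈ 1.3333. |1.3436 − 1.3333| / 1.3333 ≈ 0.77% → 0.8%.

0.8%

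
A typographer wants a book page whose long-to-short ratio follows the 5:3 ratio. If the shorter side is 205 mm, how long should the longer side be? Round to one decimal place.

5:3 ≈ 1.66667.
Longer side = 205 × 1.66667 ≈ 341.667 → 341.7 mm.

341.7 mm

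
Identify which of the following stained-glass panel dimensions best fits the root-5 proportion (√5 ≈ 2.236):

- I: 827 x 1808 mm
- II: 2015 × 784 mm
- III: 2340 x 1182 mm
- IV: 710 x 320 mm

IV

Ratios (long/short): I ≈ 2.186; II ≈ 2.570; III ≈ 1.980; IV ≈ 2.219.
root-5 ≈ 2.236; option IV is nearest (Δ 0.017).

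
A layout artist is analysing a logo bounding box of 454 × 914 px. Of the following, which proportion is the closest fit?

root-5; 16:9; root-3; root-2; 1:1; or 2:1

Ratio = 914 / 454 ≈ 2.013.
Distances: root-5 2.236 (Δ 0.223); 16:9 1.778 (Δ 0.235); root-3 1.732 (Δ 0.281); root-2 1.414 (Δ 0.599); 1:1 1.000 (Δ 1.013); 2:1 2.000 (Δ 0.013).

2:1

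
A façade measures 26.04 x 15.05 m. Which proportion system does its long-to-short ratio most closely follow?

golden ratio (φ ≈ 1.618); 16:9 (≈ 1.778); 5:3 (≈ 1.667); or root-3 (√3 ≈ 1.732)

root-3

Ratio = 26.04 / 15.05 ≈ 1.730.
Distances: golden ratio 1.618 (Δ 0.112); 16:9 1.778 (Δ 0.048); 5:3 1.667 (Δ 0.063); root-3 1.732 (Δ 0.002).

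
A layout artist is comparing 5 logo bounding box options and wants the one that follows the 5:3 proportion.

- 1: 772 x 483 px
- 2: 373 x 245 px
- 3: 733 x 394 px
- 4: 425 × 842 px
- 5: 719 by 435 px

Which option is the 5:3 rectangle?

5

Ratios (long/short): 1 ≈ 1.598; 2 ≈ 1.522; 3 ≈ 1.860; 4 ≈ 1.981; 5 ≈ 1.653.
5:3 ≈ 1.667; option 5 is nearest (Δ 0.014).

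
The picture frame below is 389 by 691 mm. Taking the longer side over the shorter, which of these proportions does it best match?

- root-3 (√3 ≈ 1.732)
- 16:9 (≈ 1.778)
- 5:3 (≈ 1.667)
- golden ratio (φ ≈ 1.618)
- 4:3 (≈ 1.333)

Ratio = 691 / 389 ≈ 1.776.
Distances: root-3 1.732 (Δ 0.044); 16:9 1.778 (Δ 0.002); 5:3 1.667 (Δ 0.109); golden ratio 1.618 (Δ 0.158); 4:3 1.333 (Δ 0.443).

16:9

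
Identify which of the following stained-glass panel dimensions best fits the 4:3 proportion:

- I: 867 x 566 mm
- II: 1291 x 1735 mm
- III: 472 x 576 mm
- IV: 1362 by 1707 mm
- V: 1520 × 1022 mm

Ratios (long/short): I ≈ 1.532; II ≈ 1.344; III ≈ 1.220; IV ≈ 1.253; V ≈ 1.487.
4:3 ≈ 1.333; option II is nearest (Δ 0.011).

II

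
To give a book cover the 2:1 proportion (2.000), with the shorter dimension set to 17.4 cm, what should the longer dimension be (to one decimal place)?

34.8 cm

2:1 = 2.00000.
Longer side = 17.4 × 2.00000 ≈ 34.800 → 34.8 cm.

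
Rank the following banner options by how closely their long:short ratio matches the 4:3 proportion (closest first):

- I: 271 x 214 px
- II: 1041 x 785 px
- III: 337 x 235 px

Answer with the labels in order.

I: 271/214 ≈ 1.266 → |1.266 − 1.333| = 0.067
II: 1041/785 ≈ 1.326 → |1.326 − 1.333| = 0.007
III: 337/235 ≈ 1.434 → |1.434 − 1.333| = 0.101

II, I, III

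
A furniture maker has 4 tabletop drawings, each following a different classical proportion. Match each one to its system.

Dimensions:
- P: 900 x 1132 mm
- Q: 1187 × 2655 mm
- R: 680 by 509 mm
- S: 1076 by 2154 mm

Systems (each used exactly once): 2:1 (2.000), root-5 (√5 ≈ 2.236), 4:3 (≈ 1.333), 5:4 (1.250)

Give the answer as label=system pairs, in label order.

Ratios: P ≈ 1.258; Q ≈ 2.237; R ≈ 1.336; S ≈ 2.002.
Targets: 2:1 ≈ 2.000; root-5 ≈ 2.236; 4:3 ≈ 1.333; 5:4 ≈ 1.250.

P=5:4, Q=root-5, R=4:3, S=2:1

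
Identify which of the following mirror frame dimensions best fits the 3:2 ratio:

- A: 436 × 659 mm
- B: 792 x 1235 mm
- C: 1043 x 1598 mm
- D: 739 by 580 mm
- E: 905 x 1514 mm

Target 3:2 ≈ 1.500.
A: 1.511 (Δ0.011)  B: 1.559 (Δ0.059)  C: 1.532 (Δ0.032)  D: 1.274 (Δ0.226)  E: 1.673 (Δ0.173)

A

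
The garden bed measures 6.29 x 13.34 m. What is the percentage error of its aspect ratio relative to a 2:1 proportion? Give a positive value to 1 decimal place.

6.0%

Ratio = 13.34 / 6.29 ≈ 2.1208.
Ideal 2:1 = 2.0000. |2.1208 − 2.0000| / 2.0000 ≈ 6.04% → 6.0%.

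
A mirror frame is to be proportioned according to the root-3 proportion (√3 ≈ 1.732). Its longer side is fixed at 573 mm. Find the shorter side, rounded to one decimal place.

root-3 ≈ 1.73205.
Shorter side = 573 ÷ 1.73205 ≈ 330.822 → 330.8 mm.

330.8 mm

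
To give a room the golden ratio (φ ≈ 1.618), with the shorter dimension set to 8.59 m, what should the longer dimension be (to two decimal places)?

13.90 m

golden ratio ≈ 1.61803.
Longer side = 8.59 × 1.61803 ≈ 13.8989 → 13.90 m.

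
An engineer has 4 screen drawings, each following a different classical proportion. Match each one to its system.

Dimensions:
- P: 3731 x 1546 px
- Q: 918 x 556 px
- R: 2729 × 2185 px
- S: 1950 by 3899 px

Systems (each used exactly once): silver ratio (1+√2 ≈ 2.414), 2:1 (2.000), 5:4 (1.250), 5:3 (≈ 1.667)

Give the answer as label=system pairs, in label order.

P=silver ratio, Q=5:3, R=5:4, S=2:1

Ratios: P ≈ 2.413; Q ≈ 1.651; R ≈ 1.249; S ≈ 1.999.
Targets: silver ratio ≈ 2.414; 2:1 ≈ 2.000; 5:4 ≈ 1.250; 5:3 ≈ 1.667.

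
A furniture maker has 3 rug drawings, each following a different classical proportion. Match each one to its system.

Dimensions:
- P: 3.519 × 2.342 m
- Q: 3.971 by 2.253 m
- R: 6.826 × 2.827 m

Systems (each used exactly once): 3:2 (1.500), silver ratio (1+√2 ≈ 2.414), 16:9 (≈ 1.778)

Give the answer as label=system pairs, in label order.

P = 3.519/2.342 ≈ 1.503 → 3:2 (1.500)
Q = 3.971/2.253 ≈ 1.763 → 16:9 (1.778)
R = 6.826/2.827 ≈ 2.415 → silver ratio (2.414)

P=3:2, Q=16:9, R=silver ratio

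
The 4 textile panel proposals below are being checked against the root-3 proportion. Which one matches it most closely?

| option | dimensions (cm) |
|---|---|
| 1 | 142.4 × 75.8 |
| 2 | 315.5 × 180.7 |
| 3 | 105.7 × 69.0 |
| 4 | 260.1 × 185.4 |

Ratios (long/short): 1 ≈ 1.879; 2 ≈ 1.746; 3 ≈ 1.532; 4 ≈ 1.403.
root-3 ≈ 1.732; option 2 is nearest (Δ 0.014).

2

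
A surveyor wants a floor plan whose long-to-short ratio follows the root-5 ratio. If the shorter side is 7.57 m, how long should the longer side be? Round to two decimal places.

root-5 ≈ 2.23607.
Longer side = 7.57 × 2.23607 ≈ 16.9270 → 16.93 m.

16.93 m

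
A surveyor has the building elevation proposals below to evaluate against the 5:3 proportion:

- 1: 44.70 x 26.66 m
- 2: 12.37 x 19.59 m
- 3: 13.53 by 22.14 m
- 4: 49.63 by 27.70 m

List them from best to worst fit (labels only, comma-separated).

Ratios: 1 = 44.70 / 26.66 ≈ 1.677; 2 = 19.59 / 12.37 ≈ 1.584; 3 = 22.14 / 13.53 ≈ 1.636; 4 = 49.63 / 27.70 ≈ 1.792.
|Δ from 1.667|: 1 0.010; 2 0.083; 3 0.031; 4 0.125.

1, 3, 2, 4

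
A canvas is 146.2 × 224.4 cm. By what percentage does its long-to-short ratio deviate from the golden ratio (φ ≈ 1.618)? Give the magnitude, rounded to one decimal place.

Ratio = 224.4 / 146.2 ≈ 1.5349.
Ideal golden ratio ≈ 1.6180. |1.5349 − 1.6180| / 1.6180 ≈ 5.14% → 5.1%.

5.1%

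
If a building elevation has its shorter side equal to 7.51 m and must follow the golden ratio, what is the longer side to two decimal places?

12.15 m

golden ratio ≈ 1.61803.
Longer side = 7.51 × 1.61803 ≈ 12.1514 → 12.15 m.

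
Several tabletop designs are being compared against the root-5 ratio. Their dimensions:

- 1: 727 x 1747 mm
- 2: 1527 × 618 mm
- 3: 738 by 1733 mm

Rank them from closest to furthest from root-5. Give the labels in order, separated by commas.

3, 1, 2

Ratios: 1 = 1747 / 727 ≈ 2.403; 2 = 1527 / 618 ≈ 2.471; 3 = 1733 / 738 ≈ 2.348.
|Δ from 2.236|: 1 0.167; 2 0.235; 3 0.112.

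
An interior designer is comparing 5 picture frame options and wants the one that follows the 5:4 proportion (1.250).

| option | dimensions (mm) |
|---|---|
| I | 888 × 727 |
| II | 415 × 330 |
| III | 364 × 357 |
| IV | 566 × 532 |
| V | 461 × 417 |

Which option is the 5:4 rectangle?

Ratios (long/short): I ≈ 1.221; II ≈ 1.258; III ≈ 1.020; IV ≈ 1.064; V ≈ 1.106.
5:4 ≈ 1.250; option II is nearest (Δ 0.008).

II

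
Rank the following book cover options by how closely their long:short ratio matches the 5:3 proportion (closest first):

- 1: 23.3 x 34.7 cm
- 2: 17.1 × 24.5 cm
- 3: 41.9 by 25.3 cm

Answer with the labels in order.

3, 1, 2

Ratios: 1 = 34.7 / 23.3 ≈ 1.489; 2 = 24.5 / 17.1 ≈ 1.433; 3 = 41.9 / 25.3 ≈ 1.656.
|Δ from 1.667|: 1 0.178; 2 0.234; 3 0.011.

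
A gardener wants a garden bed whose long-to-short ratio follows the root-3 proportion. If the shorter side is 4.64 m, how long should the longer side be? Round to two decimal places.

root-3 ≈ 1.73205.
Longer side = 4.64 × 1.73205 ≈ 8.0367 → 8.04 m.

8.04 m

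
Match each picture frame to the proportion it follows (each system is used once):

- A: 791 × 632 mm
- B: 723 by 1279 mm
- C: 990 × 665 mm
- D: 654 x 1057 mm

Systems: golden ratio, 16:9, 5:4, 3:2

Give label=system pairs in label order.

A = 791/632 ≈ 1.252 → 5:4 (1.250)
B = 1279/723 ≈ 1.769 → 16:9 (1.778)
C = 990/665 ≈ 1.489 → 3:2 (1.500)
D = 1057/654 ≈ 1.616 → golden ratio (1.618)

A=5:4, B=16:9, C=3:2, D=golden ratio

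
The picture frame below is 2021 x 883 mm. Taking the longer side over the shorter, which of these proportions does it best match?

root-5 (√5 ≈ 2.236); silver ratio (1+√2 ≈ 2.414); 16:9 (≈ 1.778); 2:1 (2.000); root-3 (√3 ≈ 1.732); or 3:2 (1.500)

root-5

Ratio = 2021 / 883 ≈ 2.289.
Distances: root-5 2.236 (Δ 0.053); silver ratio 2.414 (Δ 0.125); 16:9 1.778 (Δ 0.511); 2:1 2.000 (Δ 0.289); root-3 1.732 (Δ 0.557); 3:2 1.500 (Δ 0.789).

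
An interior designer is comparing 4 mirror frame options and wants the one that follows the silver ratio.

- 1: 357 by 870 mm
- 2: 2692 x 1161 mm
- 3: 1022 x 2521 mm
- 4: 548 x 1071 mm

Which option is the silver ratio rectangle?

Target silver ratio ≈ 2.414.
1: 2.437 (Δ0.023)  2: 2.319 (Δ0.095)  3: 2.467 (Δ0.053)  4: 1.954 (Δ0.460)

1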